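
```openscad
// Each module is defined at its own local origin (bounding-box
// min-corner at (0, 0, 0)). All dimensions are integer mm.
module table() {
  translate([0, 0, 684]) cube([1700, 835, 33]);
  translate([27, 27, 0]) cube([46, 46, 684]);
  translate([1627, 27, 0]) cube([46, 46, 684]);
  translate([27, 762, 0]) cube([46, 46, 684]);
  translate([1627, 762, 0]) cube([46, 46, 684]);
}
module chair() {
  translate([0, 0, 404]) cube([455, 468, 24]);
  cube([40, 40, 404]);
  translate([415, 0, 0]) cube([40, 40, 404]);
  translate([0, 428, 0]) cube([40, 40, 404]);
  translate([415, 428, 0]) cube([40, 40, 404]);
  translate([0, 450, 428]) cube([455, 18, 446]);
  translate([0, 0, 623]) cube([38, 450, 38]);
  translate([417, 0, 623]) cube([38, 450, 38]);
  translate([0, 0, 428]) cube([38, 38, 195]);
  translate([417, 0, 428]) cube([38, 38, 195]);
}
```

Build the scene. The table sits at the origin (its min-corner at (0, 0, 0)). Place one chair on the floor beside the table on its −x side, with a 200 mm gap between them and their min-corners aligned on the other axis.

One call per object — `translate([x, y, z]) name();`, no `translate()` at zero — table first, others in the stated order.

table();
translate([-655, 0, 0]) chair();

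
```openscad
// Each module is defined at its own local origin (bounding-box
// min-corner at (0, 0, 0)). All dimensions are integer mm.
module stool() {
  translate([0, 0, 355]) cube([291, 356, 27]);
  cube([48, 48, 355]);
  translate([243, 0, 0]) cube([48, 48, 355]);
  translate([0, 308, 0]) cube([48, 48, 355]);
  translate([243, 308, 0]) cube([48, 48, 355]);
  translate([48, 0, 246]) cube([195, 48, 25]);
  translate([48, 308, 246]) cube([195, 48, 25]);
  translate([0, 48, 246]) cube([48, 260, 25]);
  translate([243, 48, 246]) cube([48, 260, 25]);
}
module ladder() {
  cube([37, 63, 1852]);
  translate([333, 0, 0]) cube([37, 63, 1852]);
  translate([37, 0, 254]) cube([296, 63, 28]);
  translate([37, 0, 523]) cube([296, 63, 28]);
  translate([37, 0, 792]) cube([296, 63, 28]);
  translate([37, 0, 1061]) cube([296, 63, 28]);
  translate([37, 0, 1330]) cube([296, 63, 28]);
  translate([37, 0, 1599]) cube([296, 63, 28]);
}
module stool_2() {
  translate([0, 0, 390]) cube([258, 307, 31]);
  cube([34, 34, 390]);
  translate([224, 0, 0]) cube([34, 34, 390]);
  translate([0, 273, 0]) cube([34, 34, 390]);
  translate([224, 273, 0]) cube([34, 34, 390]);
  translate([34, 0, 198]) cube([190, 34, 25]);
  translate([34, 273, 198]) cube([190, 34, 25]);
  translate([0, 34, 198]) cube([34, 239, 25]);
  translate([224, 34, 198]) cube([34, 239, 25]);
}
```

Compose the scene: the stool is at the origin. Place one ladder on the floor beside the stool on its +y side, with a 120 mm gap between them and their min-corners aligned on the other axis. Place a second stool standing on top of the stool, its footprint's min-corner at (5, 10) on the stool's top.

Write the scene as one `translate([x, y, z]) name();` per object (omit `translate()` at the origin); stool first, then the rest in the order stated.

stool();
translate([0, 476, 0]) ladder();
translate([5, 10, 382]) stool_2();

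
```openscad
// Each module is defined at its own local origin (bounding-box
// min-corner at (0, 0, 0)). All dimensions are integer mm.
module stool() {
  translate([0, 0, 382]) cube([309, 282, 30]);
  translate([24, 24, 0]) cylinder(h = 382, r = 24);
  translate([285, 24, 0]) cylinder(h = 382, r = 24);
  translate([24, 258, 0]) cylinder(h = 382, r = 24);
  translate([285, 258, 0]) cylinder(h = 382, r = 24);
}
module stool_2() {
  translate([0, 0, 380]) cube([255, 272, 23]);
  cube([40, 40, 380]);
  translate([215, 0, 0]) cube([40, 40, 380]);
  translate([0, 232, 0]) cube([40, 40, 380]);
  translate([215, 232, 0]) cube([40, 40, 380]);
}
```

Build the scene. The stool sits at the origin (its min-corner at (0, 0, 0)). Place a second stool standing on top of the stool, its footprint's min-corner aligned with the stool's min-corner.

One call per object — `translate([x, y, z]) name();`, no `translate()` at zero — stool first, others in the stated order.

stool();
translate([0, 0, 412]) stool_2();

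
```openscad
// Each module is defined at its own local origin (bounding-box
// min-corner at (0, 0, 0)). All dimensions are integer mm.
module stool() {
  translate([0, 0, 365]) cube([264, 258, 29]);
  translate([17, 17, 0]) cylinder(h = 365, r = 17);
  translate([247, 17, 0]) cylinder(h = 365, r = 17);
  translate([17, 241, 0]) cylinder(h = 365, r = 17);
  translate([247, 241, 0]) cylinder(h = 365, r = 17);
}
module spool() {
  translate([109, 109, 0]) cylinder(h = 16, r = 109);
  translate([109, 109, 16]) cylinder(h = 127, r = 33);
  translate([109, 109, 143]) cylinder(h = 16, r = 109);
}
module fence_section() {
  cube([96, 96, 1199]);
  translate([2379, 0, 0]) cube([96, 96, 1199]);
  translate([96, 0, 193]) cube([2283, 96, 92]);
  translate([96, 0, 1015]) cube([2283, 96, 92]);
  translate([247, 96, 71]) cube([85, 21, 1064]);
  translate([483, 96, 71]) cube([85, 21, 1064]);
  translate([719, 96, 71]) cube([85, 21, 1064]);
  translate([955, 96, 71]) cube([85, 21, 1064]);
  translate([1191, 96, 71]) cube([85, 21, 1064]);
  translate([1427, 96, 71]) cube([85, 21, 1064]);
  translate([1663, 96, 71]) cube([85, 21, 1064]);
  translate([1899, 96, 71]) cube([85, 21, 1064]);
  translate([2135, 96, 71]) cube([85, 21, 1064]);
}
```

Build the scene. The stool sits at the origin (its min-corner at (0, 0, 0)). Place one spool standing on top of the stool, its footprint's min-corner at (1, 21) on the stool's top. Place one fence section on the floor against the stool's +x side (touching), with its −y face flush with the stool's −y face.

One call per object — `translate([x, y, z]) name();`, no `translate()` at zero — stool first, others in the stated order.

stool();
translate([1, 21, 394]) spool();
translate([264, 0, 0]) fence_section();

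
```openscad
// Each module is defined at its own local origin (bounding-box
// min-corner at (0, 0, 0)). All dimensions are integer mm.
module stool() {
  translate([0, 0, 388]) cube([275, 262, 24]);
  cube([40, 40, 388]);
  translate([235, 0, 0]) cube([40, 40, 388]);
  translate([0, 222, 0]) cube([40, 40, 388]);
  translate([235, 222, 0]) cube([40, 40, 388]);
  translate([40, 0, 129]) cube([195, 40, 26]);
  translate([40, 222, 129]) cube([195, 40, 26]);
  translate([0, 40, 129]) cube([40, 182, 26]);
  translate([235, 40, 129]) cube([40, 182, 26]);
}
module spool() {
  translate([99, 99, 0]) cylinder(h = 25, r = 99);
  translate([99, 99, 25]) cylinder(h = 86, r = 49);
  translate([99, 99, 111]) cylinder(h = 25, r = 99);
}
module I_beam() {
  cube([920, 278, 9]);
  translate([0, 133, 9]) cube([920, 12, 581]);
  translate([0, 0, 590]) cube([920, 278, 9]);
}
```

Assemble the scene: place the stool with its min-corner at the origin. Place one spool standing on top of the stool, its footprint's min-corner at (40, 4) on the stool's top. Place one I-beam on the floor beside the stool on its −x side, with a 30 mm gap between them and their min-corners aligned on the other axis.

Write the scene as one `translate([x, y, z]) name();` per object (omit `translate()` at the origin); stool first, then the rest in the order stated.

stool();
translate([40, 4, 412]) spool();
translate([-950, 0, 0]) I_beam();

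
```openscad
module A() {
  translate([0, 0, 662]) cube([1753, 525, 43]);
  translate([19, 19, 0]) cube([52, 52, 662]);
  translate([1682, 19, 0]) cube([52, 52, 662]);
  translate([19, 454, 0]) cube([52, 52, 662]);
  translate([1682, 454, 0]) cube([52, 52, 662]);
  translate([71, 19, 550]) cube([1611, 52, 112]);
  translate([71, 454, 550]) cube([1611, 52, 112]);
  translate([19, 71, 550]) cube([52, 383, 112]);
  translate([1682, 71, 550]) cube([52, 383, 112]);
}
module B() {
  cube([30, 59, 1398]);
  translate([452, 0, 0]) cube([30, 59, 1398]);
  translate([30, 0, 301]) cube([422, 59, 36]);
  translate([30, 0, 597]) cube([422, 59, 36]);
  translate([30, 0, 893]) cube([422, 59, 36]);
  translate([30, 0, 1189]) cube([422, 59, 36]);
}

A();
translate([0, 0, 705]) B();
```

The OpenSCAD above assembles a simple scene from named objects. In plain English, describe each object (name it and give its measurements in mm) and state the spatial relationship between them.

A is a rectangular dining table. The top is 1753×525×43 mm with its upper surface at z = 705 mm. It stands on four 52×52 mm square legs, each inset 19 mm from the nearest pair of top edges, running from the floor to the underside of the top. Four apron rails, 52 mm thick and 112 mm tall, run between adjacent legs with their top edges flush with the underside of the top and their outer faces flush with the legs' outer faces.

B is a wooden ladder with two side rails of 30×59 mm section and 1398 mm height, set 482 mm apart overall. Between them run 4 rectangular rungs (59 mm deep, 36 mm thick), front faces flush with the rails' −y face. The bottom of the first rung is 301 mm above the floor and each subsequent rung is 296 mm higher than the one below.

The ladder is on top of the table.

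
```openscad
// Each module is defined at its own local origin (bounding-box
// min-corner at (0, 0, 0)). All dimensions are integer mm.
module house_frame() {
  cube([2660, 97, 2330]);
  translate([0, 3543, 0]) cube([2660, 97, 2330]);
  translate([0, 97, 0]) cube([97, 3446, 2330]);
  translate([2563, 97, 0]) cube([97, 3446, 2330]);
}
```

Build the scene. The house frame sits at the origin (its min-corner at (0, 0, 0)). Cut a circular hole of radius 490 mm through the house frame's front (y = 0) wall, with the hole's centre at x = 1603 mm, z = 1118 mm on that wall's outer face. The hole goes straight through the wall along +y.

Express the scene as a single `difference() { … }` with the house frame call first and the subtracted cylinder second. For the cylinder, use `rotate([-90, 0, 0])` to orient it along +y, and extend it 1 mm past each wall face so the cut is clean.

difference() {
  house_frame();
  translate([1603, -1, 1118]) rotate([-90, 0, 0]) cylinder(h = 99, r = 490);
}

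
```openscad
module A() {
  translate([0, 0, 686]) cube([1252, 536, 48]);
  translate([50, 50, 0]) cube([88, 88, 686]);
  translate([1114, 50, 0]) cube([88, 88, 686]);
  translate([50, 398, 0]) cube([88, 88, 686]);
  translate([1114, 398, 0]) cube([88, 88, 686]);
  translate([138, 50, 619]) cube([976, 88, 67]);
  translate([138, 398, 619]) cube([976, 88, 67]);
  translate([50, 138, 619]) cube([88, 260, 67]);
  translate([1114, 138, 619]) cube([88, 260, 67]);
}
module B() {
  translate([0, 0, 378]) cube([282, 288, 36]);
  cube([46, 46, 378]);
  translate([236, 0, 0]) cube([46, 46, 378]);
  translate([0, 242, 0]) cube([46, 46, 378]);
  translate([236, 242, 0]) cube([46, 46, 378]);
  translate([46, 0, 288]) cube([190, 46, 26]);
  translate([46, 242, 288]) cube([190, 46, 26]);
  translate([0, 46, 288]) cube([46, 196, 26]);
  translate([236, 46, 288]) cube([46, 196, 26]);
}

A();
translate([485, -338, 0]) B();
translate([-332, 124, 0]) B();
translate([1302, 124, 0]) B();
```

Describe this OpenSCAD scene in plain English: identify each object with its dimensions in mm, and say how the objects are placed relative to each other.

A is a table: top 1252 mm (x) × 536 mm (y), 48 mm thick, upper face at z = 734 mm, on four 88×88 mm square legs, each inset 50 mm from the nearest pair of top edges, running from z = 0 to the bottom of the top. Four apron rails, 88 mm thick and 67 mm tall, run between adjacent legs with their top edges flush with the underside of the top and their outer faces flush with the legs' outer faces.

B is a simple wooden stool: a rectangular seat 282 mm (x) by 288 mm (y), 36 mm thick, top face at z = 414 mm, on four square legs, each 46×46 mm in cross-section. The legs rest on z = 0, each flush with a corner of the seat. Four stretchers, 46 mm wide and 26 mm tall, connect adjacent legs with their undersides at z = 288 mm, each running between the inner faces of the legs it joins and aligned with the legs' outer faces on the other axis.

Three stools sit around the table at the −y, −x, +x sides.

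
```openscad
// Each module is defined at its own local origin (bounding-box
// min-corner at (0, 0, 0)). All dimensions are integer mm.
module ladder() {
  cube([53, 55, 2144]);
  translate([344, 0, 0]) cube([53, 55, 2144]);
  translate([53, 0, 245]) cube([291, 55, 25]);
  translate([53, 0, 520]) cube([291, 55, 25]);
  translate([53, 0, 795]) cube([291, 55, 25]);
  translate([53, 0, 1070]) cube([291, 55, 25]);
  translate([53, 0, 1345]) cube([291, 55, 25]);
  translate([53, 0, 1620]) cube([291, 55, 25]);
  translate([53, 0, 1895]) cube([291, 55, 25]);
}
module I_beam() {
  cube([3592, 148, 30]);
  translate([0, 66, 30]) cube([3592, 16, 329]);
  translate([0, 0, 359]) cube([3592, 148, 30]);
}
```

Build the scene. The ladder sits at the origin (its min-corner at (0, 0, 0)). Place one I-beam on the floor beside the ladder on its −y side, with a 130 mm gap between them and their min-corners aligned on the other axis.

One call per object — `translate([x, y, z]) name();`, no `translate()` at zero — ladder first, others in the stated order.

ladder();
translate([0, -278, 0]) I_beam();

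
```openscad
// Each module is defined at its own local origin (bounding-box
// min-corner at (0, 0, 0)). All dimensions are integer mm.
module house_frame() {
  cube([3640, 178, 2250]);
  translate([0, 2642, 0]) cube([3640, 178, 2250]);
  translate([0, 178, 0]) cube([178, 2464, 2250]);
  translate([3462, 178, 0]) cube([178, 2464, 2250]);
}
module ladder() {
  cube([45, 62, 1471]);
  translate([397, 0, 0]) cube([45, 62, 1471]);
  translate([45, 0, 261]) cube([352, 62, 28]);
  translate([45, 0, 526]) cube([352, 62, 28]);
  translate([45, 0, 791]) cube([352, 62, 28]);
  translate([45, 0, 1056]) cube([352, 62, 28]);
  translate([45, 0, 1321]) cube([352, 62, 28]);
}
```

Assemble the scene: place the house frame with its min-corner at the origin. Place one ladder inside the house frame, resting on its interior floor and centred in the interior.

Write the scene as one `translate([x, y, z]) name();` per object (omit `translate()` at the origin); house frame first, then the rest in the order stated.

house_frame();
translate([1599, 1379, 0]) ladder();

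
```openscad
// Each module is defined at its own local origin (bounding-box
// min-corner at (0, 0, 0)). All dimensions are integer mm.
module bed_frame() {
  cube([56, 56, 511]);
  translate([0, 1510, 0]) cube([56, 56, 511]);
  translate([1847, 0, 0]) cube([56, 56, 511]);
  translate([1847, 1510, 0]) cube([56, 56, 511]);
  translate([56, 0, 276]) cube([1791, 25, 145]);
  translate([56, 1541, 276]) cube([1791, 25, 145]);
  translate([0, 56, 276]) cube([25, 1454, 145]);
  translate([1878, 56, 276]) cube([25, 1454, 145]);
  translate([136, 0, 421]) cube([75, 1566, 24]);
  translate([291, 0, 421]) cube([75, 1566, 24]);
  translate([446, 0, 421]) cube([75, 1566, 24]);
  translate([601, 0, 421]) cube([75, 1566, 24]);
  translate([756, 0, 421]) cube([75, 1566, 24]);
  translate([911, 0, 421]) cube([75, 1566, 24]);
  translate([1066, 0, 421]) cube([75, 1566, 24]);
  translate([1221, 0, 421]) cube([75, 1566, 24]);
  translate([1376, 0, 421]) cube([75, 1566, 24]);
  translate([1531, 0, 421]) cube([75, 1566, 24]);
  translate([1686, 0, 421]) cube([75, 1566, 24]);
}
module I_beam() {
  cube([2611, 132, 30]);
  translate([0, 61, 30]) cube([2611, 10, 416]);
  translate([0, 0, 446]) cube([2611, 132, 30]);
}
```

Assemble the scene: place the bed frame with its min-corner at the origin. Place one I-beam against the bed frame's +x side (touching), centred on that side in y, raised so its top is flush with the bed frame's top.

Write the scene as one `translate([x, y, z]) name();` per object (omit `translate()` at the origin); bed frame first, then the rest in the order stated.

bed_frame();
translate([1903, 717, 35]) I_beam();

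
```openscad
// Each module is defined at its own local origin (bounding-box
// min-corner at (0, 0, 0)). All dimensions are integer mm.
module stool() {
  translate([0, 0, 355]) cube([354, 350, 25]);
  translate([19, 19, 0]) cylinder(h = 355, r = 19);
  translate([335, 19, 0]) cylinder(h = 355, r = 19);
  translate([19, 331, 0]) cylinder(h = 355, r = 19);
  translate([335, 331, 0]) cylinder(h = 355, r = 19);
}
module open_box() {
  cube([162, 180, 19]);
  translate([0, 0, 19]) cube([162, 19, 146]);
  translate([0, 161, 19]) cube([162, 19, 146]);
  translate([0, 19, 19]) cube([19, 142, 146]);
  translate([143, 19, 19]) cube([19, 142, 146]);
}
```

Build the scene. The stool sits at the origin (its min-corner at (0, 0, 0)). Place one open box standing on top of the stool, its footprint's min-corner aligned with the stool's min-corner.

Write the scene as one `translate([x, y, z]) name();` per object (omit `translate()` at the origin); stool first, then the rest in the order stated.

stool();
translate([0, 0, 380]) open_box();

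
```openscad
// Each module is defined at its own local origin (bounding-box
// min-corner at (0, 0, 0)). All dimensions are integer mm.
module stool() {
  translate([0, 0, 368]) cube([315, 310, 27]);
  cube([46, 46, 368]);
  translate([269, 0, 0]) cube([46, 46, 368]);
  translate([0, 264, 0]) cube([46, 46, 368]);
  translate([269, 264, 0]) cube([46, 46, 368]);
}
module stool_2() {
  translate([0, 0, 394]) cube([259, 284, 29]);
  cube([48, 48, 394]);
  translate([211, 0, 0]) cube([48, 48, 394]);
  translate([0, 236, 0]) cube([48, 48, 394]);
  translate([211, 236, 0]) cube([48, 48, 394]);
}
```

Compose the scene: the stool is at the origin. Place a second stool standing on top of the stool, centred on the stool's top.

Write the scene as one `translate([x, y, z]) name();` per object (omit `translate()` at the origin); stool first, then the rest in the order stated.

stool();
translate([28, 13, 395]) stool_2();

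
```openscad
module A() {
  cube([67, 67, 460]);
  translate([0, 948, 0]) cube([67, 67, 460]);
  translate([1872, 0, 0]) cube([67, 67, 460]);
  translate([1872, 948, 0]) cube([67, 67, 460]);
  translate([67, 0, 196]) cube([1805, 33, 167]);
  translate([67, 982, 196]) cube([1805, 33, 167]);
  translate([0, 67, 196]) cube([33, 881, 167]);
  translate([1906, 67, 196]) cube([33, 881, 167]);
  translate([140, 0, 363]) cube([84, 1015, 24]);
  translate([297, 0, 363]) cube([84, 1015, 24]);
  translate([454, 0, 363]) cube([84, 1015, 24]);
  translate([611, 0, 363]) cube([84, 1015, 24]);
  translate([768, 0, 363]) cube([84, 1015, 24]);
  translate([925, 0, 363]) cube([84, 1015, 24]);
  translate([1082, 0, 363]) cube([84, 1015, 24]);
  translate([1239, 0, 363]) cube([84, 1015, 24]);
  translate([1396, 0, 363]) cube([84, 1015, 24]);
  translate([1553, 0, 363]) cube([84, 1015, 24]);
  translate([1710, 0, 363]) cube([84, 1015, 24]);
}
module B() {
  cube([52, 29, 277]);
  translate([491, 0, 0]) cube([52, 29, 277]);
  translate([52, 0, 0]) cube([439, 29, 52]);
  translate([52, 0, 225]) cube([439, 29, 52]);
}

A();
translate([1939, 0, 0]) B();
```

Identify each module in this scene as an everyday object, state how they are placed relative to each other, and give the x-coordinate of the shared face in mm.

A is a bed frame. B is a picture frame. The picture frame is against the bed frame's +x side, with their −y faces flush. The x-coordinate of the shared face is 1939 mm.

The bed frame's +x face and the picture frame's −x face are both at x = 1939 mm.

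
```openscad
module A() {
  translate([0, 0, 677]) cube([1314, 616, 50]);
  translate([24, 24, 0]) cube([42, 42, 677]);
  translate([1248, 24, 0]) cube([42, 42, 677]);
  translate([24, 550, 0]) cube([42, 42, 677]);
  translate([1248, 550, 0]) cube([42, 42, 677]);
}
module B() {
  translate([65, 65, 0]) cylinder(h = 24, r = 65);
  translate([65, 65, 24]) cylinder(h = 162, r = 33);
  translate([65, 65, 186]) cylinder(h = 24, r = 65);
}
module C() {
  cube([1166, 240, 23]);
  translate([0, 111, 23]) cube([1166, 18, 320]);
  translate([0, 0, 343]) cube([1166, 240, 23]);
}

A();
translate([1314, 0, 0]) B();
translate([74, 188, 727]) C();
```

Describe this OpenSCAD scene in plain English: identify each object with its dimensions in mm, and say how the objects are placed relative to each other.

A is a table: top 1314 mm (x) × 616 mm (y), 50 mm thick, upper face at z = 727 mm, on four 42×42 mm square legs, each inset 24 mm from the nearest pair of top edges, running from z = 0 to the bottom of the top.

B is a spool: two coaxial disc flanges of radius 65 mm and thickness 24 mm, joined by a core cylinder of radius 33 mm and height 162 mm. The lower flange rests on z = 0 and the three cylinders share a vertical axis.

C is an I-beam lying along x, 1166 mm long. Overall section height 366 mm. Two flanges 240 mm wide (y) and 23 mm thick, one on the floor and one at the top; a web 18 mm thick runs between them, centred on the flange width.

The spool is against the table's +x side, with their −y faces flush. The I-beam is on top of the table, centred.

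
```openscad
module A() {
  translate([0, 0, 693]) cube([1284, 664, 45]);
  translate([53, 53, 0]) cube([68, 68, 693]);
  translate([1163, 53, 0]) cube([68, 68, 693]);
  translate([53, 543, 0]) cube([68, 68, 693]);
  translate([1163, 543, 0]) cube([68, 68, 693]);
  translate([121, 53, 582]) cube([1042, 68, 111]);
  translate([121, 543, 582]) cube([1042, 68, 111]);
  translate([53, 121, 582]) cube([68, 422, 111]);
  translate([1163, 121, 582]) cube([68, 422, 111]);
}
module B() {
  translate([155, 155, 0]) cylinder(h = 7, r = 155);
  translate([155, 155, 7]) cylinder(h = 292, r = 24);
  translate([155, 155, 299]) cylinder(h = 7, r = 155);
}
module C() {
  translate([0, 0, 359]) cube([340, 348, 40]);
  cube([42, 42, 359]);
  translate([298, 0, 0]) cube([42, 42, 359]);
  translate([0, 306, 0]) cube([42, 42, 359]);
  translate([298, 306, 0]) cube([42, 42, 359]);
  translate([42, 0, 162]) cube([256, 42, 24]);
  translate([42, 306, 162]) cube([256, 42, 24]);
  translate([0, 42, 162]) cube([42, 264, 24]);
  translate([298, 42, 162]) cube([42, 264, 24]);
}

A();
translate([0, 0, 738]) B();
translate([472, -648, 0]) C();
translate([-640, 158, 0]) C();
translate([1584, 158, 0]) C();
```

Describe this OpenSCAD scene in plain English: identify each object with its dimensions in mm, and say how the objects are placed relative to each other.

A is a rectangular dining table. The top is 1284×664×45 mm with its upper surface at z = 738 mm. It stands on four 68×68 mm square legs, each inset 53 mm from the nearest pair of top edges, running from the floor to the underside of the top. Four apron rails, 68 mm thick and 111 mm tall, run between adjacent legs with their top edges flush with the underside of the top and their outer faces flush with the legs' outer faces.

B is a spool: two coaxial disc flanges of radius 155 mm and thickness 7 mm, joined by a core cylinder of radius 24 mm and height 292 mm. The lower flange rests on z = 0 and the three cylinders share a vertical axis.

C is a four-legged stool. The seat is a 340×348×40 mm slab whose top surface is at z = 399 mm; four square legs, each 42×42 mm in cross-section, run from the floor (z = 0) to the underside of the seat, each flush with a corner of the seat. Four stretchers, 42 mm wide and 24 mm tall, connect adjacent legs with their undersides at z = 162 mm, each running between the inner faces of the legs it joins and aligned with the legs' outer faces on the other axis.

The spool is on top of the table. Three stools sit around the table at the −y, −x, +x sides.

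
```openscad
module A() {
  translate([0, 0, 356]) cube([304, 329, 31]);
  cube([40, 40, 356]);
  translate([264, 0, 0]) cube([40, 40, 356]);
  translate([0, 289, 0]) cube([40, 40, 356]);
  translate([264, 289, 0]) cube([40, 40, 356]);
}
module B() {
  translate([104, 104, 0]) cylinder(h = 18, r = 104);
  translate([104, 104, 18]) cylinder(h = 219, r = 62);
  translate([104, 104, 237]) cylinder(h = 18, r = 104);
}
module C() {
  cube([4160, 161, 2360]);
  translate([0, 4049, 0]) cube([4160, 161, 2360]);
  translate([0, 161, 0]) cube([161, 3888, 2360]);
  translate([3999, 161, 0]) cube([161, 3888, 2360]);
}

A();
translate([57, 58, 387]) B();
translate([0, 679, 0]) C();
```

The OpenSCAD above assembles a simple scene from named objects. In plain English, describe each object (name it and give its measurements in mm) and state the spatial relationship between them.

A is a simple wooden stool: a rectangular seat 304 mm (x) by 329 mm (y), 31 mm thick, top face at z = 387 mm, on four square legs, each 40×40 mm in cross-section. The legs rest on z = 0, each flush with a corner of the seat.

B is a spool: two coaxial disc flanges of radius 104 mm and thickness 18 mm, joined by a core cylinder of radius 62 mm and height 219 mm. The lower flange rests on z = 0 and the three cylinders share a vertical axis.

C is the wall frame of a small rectangular building: four walls, each 2360 mm tall and 161 mm thick, enclosing a footprint 4160 mm (x) by 4210 mm (y) outside-to-outside, with no floor or roof. The front and back walls (the −y and +y sides) span the full width; the two side walls fit between them.

The spool is on top of the stool. The house frame is on the floor beside the stool on its +y side.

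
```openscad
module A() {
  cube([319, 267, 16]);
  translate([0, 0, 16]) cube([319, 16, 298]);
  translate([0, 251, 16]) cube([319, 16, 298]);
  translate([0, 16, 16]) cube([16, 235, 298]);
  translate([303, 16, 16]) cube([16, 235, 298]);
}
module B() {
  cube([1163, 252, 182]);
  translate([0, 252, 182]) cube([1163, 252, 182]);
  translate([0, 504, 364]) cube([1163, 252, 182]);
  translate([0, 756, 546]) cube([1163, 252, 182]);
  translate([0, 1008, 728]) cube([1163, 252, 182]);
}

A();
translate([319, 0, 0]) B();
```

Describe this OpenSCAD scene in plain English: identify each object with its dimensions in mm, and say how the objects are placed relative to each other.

A is an open storage box with external size 319×267×314 mm and wall thickness 16 mm (the base is also 16 mm thick). The base covers the whole footprint; the four walls stand on the base, with the y-facing walls full-width and the x-facing walls fitting between their inner faces.

B is a run of 5 identical solid stair steps. Each tread is 1163×252 mm and each step block is 182 mm high. Step 1 rests on the floor; step k is offset from step 1 by (k−1)×252 mm in y and (k−1)×182 mm in z.

The staircase is against the open box's +x side, with their −y faces flush.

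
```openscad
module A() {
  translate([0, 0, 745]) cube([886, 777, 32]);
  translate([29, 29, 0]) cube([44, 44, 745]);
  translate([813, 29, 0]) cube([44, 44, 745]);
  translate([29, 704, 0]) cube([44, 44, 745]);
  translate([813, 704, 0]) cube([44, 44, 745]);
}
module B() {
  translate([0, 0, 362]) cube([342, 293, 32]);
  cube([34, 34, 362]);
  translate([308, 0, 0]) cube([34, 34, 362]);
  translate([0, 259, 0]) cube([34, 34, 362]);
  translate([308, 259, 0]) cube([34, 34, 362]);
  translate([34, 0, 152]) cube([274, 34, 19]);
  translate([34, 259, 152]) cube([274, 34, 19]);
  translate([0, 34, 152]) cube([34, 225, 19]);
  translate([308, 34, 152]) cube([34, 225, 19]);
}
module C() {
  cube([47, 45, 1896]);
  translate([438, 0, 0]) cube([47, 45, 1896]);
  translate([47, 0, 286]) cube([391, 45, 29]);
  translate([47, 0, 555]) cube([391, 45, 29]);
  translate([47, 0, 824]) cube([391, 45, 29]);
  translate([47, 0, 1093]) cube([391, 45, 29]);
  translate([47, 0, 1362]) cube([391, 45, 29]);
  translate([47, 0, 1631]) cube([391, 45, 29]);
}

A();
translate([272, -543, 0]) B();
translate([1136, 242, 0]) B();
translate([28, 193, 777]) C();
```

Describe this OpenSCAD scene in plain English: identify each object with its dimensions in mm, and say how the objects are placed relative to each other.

A is a table: top 886 mm (x) × 777 mm (y), 32 mm thick, upper face at z = 777 mm, on four 44×44 mm square legs, each inset 29 mm from the nearest pair of top edges, running from z = 0 to the bottom of the top.

B is a four-legged stool. The seat is a 342×293×32 mm slab whose top surface is at z = 394 mm; four square legs, each 34×34 mm in cross-section, run from the floor (z = 0) to the underside of the seat, each flush with a corner of the seat. Four stretchers, 34 mm wide and 19 mm tall, connect adjacent legs with their undersides at z = 152 mm, each running between the inner faces of the legs it joins and aligned with the legs' outer faces on the other axis.

C is a straight ladder. Two 47×45 mm vertical rails, 1896 mm tall, stand 485 mm apart (outside-to-outside) with their front faces coplanar on the −y side. 6 rungs, each 45 mm deep and 29 mm tall, span between the inner faces of the rails, front faces flush with the rails. The lowest rung's underside is at z = 286 mm and rungs are spaced 269 mm apart (underside to underside).

Two stools sit around the table at the −y, +x sides. The ladder is on top of the table.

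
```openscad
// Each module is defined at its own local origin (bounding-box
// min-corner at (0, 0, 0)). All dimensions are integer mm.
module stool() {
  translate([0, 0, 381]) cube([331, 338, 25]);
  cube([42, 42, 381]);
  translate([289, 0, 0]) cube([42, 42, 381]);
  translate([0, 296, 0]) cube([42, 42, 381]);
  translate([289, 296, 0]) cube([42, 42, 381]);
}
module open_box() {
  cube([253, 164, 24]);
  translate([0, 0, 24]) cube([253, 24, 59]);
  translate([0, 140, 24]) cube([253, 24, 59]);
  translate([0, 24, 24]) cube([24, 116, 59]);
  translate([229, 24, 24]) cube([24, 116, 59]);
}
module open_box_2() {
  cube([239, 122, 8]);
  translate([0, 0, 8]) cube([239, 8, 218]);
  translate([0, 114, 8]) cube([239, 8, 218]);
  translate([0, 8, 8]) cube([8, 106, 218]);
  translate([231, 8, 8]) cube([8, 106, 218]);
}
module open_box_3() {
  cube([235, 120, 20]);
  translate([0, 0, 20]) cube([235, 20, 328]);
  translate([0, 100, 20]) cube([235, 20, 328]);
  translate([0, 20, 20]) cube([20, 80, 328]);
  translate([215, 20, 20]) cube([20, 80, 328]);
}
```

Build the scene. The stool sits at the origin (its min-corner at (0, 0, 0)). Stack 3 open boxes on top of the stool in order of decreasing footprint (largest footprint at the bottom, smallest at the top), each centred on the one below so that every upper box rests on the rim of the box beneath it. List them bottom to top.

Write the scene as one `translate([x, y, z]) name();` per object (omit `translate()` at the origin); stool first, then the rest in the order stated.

stool();
translate([39, 87, 406]) open_box();
translate([46, 108, 489]) open_box_2();
translate([48, 109, 715]) open_box_3();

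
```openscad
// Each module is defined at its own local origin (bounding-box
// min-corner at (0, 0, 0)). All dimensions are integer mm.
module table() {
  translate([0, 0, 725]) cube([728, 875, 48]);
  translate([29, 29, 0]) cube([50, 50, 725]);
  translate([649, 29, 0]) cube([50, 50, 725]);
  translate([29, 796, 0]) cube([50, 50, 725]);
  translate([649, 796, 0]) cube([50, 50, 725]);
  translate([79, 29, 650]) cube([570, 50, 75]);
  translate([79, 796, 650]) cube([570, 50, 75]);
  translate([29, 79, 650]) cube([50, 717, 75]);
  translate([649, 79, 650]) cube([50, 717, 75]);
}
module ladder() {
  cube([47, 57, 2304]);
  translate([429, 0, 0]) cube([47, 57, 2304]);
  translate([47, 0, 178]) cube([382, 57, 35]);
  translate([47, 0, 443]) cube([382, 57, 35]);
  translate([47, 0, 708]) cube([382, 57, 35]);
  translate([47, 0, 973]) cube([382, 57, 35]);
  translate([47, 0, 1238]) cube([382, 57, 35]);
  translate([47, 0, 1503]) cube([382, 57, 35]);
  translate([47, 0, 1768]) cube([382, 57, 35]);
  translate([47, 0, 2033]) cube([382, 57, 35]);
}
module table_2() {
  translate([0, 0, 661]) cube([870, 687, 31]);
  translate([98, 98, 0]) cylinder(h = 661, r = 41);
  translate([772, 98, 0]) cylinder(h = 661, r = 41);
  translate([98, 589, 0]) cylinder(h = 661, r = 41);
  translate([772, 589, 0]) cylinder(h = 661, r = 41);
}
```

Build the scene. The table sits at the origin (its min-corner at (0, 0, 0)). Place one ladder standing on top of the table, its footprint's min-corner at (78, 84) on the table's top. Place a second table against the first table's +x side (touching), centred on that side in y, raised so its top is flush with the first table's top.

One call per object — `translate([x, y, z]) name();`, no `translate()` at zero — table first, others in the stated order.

table();
translate([78, 84, 773]) ladder();
translate([728, 94, 81]) table_2();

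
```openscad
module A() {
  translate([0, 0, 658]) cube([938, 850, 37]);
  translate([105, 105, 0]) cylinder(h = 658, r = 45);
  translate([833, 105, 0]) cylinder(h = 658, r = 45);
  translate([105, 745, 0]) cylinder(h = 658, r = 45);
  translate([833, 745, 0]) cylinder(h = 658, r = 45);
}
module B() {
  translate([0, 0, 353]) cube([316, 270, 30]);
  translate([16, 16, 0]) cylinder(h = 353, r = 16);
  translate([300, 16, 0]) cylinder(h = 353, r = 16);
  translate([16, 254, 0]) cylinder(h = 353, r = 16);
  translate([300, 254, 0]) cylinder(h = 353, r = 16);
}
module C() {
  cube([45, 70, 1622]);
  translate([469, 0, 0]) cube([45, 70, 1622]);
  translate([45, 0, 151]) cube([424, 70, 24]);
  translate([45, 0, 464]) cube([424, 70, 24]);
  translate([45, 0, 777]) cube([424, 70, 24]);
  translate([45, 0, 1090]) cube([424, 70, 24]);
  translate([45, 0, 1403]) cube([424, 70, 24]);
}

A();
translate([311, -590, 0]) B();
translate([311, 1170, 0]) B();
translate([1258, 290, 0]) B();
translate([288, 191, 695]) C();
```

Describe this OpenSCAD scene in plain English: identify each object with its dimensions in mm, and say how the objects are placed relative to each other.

A is a table with a 938×850 mm rectangular top, 37 mm thick, top surface at z = 695 mm, supported by four round legs of 90 mm diameter, each leg's bounding box inset 60 mm from the nearest pair of top edges, running from the floor.

B is a four-legged stool. The seat is 316×270 mm, 30 mm thick, top at z = 383 mm. It stands on four round legs, each 32 mm in diameter, from z = 0 to the seat underside, each leg's axis is inset half a diameter from the nearest pair of seat edges (so the leg's bounding box is flush with the corner).

C is a wooden ladder with two side rails of 45×70 mm section and 1622 mm height, set 514 mm apart overall. Between them run 5 rectangular rungs (70 mm deep, 24 mm thick), front faces flush with the rails' −y face. The bottom of the first rung is 151 mm above the floor and each subsequent rung is 313 mm higher than the one below.

Three stools sit around the table at the −y, +y, +x sides. The ladder is on top of the table.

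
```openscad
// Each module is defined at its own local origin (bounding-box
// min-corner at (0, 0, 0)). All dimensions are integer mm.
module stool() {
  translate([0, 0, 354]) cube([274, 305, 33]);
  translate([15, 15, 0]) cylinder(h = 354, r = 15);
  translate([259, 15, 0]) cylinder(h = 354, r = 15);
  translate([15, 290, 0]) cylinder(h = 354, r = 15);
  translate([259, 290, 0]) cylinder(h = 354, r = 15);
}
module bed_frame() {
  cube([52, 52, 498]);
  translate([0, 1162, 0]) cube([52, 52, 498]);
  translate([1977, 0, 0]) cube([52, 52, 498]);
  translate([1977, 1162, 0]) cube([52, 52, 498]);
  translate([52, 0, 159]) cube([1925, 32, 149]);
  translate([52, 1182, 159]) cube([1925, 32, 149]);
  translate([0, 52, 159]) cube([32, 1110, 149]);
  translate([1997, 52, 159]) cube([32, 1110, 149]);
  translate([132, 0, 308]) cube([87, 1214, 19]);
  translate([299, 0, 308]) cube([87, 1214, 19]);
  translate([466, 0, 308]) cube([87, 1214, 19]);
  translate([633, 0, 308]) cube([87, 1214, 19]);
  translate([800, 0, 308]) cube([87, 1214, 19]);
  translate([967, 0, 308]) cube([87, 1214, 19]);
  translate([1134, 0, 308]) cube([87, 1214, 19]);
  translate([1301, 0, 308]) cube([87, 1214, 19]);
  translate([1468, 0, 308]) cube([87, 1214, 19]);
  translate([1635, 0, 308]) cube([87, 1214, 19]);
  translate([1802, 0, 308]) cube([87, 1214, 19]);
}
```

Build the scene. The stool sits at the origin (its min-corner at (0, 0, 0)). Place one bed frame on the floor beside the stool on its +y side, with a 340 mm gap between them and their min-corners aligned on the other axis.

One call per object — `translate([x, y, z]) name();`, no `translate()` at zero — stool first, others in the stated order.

stool();
translate([0, 645, 0]) bed_frame();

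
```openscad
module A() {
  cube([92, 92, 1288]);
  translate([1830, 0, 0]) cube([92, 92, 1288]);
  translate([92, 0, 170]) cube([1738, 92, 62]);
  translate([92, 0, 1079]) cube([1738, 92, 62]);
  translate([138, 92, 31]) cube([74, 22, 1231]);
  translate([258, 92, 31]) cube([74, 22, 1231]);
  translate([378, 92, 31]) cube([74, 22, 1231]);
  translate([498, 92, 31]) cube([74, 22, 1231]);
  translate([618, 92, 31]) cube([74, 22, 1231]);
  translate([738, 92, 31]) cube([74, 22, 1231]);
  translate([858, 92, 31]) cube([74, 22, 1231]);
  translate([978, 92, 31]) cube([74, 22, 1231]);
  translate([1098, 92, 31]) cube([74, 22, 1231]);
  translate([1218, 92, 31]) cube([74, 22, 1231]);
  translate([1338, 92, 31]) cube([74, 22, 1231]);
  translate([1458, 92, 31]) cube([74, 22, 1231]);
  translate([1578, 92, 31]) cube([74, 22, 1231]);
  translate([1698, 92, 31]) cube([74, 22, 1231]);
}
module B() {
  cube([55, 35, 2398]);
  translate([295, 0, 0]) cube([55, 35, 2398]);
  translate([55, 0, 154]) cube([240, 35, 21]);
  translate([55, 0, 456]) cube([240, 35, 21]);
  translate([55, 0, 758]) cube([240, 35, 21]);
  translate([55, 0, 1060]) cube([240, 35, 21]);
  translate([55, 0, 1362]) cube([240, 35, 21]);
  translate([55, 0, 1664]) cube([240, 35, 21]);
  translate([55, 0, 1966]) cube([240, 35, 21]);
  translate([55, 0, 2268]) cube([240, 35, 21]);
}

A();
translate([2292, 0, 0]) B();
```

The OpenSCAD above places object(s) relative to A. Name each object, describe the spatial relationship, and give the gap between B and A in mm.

A is a fence section. B is a ladder. The ladder is on the floor beside the fence section on its +x side. The gap between the ladder and the fence section is 370 mm.

The ladder's nearest face is 370 mm from the fence section's +x face.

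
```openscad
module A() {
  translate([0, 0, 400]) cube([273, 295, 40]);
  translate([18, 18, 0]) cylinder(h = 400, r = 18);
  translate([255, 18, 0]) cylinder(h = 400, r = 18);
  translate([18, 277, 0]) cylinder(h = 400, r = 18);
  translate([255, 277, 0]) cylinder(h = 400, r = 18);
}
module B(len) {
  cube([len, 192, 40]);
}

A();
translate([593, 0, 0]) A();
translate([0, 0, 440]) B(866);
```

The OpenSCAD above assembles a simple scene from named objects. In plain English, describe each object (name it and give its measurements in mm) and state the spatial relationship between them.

A is a simple wooden stool: a rectangular seat 273 mm (x) by 295 mm (y), 40 mm thick, top face at z = 440 mm, on four round legs, each 36 mm in diameter. The legs rest on z = 0, each leg's axis is inset half a diameter from the nearest pair of seat edges (so the leg's bounding box is flush with the corner).

B is a rectangular beam 866 mm long (x), 192 mm deep (y), 40 mm thick (z).

The beam spans the tops of two stools placed 320 mm apart, resting at z = 440 mm.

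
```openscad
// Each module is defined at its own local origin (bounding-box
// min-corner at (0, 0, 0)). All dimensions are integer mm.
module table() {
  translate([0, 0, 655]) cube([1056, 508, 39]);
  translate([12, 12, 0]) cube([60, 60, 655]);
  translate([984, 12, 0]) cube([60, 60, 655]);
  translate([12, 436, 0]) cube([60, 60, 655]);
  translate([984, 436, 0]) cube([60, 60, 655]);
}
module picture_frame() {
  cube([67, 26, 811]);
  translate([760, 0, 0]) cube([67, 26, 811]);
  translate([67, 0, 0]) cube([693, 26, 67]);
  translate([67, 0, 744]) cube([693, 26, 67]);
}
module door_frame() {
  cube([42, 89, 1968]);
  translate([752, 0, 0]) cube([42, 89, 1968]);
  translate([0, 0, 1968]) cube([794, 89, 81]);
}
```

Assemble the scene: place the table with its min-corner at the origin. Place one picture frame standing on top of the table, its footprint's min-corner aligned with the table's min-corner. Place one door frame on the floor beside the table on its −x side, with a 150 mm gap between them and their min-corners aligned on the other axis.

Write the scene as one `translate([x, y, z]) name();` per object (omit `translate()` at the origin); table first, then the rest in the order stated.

table();
translate([0, 0, 694]) picture_frame();
translate([-944, 0, 0]) door_frame();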